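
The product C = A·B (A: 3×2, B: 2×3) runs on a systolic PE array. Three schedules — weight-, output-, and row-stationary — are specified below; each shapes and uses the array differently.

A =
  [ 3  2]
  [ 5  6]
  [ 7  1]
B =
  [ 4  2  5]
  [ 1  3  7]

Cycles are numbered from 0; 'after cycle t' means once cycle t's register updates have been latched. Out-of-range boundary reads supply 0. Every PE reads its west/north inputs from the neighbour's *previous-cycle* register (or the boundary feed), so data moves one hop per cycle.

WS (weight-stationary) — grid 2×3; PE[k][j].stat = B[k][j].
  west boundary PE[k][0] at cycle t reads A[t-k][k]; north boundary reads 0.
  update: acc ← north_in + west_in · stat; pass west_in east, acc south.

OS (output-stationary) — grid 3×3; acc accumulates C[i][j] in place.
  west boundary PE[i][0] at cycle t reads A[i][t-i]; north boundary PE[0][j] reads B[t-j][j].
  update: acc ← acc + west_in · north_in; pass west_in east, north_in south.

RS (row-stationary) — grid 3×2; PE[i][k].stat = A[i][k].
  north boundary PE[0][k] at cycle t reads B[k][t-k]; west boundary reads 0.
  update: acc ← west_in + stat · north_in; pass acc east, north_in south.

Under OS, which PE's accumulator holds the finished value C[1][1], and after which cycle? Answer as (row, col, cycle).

(row, col, cycle) = (1, 1, 3)

OS — PE[1][1] is where C[1][1] collects:
  @0  [1,1]  acc 0  |  →0  ↓0
  @1  [1,1]  acc 0  |  →0  ↓0
  @2  [1,1]  acc 10  |  →5  ↓2
  @3  [1,1]  acc 28  |  →6  ↓3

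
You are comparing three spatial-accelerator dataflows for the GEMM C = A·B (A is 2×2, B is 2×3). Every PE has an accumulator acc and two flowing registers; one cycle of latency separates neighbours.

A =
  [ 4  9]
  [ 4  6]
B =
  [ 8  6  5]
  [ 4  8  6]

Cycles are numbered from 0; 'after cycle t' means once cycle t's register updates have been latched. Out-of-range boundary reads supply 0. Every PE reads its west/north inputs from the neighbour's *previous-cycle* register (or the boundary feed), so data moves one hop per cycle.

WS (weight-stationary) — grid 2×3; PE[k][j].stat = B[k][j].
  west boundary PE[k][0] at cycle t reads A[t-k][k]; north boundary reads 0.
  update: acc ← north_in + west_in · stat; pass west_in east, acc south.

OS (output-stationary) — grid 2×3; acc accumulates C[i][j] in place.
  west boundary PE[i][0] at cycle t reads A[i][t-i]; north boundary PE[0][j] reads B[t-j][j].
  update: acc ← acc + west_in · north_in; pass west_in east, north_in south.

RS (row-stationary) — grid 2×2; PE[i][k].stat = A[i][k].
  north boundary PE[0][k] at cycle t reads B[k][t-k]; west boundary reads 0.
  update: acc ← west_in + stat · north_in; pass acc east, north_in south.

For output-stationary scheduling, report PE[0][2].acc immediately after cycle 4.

OS (2×3). Following PE[0][2] plus its west/north inputs:
  0: (0,1).acc=0  regs=<0,0>
  0: (0,2).acc=0  regs=<0,0>
  1: (0,1).acc=24  regs=<4,6>
  1: (0,2).acc=0  regs=<0,0>
  2: (0,1).acc=96  regs=<9,8>
  2: (0,2).acc=20  regs=<4,5>
  3: (0,1).acc=96  regs=<0,0>
  3: (0,2).acc=74  regs=<9,6>
  4: (0,1).acc=96  regs=<0,0>
  4: (0,2).acc=74  regs=<0,0>

PE[0][2].acc = 74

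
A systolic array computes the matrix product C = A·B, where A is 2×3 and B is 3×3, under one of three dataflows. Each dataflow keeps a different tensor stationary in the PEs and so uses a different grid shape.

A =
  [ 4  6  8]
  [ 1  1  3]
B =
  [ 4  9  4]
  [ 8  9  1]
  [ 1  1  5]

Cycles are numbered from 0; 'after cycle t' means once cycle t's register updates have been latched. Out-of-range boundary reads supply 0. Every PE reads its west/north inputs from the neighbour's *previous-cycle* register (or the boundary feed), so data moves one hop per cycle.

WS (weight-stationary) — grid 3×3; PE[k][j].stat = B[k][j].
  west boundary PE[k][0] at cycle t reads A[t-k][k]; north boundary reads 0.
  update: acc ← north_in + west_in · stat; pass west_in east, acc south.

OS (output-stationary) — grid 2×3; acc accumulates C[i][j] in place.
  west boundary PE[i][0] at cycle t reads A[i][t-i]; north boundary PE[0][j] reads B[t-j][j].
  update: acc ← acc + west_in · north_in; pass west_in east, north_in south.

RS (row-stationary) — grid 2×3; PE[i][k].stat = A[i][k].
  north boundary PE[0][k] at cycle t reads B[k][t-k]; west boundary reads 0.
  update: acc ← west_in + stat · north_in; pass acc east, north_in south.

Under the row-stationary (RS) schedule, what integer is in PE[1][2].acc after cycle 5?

PE[1][2].acc = 20

Tracing RS — 2×3 array, target PE[1][2]:
  @0  [0,2]  acc 0  |  →0  ↓0
  @0  [1,1]  acc 0  |  →0  ↓0
  @0  [1,2]  acc 0  |  →0  ↓0
  @1  [0,2]  acc 0  |  →0  ↓0
  @1  [1,1]  acc 0  |  →0  ↓0
  @1  [1,2]  acc 0  |  →0  ↓0
  @2  [0,2]  acc 72  |  →72  ↓1
  @2  [1,1]  acc 12  |  →12  ↓8
  @2  [1,2]  acc 0  |  →0  ↓0
  @3  [0,2]  acc 98  |  →98  ↓1
  @3  [1,1]  acc 18  |  →18  ↓9
  @3  [1,2]  acc 15  |  →15  ↓1
  @4  [0,2]  acc 62  |  →62  ↓5
  @4  [1,1]  acc 5  |  →5  ↓1
  @4  [1,2]  acc 21  |  →21  ↓1
  @5  [0,2]  acc 0  |  →0  ↓0
  @5  [1,1]  acc 0  |  →0  ↓0
  @5  [1,2]  acc 20  |  →20  ↓5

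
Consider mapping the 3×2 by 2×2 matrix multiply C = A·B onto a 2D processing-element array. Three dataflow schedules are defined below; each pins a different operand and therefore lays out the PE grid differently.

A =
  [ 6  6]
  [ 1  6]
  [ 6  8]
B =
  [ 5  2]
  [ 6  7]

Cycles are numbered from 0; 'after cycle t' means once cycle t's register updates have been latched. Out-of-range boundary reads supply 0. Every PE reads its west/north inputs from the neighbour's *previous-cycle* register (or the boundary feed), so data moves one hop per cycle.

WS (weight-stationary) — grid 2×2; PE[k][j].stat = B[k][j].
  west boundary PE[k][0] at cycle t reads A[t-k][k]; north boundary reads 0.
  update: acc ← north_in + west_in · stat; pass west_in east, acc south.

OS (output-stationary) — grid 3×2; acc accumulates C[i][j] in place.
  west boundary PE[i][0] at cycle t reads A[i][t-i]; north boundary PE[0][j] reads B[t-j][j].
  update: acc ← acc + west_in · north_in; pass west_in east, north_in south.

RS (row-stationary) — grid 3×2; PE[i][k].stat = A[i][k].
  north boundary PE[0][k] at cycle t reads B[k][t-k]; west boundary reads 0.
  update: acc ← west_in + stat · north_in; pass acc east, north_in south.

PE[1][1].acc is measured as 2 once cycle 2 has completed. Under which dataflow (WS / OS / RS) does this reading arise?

dataflow = OS

— WS: 2×2; PE[1][1] trace:
  c0 r1c1: 0 / 0 / 0
  c1 r1c1: 0 / 0 / 0
  c2 r1c1: 54 / 6 / 54
— OS: 3×2; PE[1][1] trace:
  c0 r1c1: 0 / 0 / 0
  c1 r1c1: 0 / 0 / 0
  c2 r1c1: 2 / 1 / 2
— RS: 3×2; PE[1][1] trace:
  c0 r1c1: 0 / 0 / 0
  c1 r1c1: 0 / 0 / 0
  c2 r1c1: 41 / 41 / 6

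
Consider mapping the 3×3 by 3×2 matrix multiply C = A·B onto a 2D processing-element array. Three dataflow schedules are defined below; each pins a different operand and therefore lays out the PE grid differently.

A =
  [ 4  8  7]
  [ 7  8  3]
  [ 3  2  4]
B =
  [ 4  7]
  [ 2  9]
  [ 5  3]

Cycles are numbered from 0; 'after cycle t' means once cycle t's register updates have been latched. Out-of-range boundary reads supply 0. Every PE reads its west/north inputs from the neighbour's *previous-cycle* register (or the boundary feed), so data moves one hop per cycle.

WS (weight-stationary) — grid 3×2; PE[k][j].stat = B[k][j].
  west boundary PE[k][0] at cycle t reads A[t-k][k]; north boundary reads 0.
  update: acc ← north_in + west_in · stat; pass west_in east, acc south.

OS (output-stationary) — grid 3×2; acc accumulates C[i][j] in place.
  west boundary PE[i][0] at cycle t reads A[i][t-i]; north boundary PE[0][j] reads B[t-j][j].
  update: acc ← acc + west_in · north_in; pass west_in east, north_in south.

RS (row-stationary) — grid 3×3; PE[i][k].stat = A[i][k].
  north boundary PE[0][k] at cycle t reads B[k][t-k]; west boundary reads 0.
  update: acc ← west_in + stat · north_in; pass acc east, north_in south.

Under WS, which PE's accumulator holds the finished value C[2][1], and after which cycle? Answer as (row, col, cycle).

WS: C[2][1] accumulates in PE[2][1]:
  [0] (2,1) acc=0 (h:0 v:0)
  [1] (2,1) acc=0 (h:0 v:0)
  [2] (2,1) acc=0 (h:0 v:0)
  [3] (2,1) acc=121 (h:7 v:121)
  [4] (2,1) acc=130 (h:3 v:130)
  [5] (2,1) acc=51 (h:4 v:51)

(row, col, cycle) = (2, 1, 5)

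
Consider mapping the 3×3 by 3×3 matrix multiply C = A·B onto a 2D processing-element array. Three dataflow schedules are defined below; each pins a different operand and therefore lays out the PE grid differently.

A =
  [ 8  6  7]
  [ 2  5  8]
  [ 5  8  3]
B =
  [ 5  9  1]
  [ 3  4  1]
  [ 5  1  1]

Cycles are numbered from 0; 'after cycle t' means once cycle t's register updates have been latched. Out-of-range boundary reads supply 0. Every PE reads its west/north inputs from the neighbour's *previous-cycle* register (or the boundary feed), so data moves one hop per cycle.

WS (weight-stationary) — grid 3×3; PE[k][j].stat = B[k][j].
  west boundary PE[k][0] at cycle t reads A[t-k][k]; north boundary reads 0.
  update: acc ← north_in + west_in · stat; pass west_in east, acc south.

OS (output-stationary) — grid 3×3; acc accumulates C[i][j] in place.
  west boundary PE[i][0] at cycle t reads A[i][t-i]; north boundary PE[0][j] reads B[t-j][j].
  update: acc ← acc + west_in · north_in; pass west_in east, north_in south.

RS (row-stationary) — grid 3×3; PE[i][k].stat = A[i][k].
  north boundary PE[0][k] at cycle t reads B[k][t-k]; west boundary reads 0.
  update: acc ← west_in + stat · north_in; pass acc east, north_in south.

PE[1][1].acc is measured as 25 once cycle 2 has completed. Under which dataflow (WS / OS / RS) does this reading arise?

dataflow = RS

WS [3×3] PE[1][1] across cycles:
  @0  [1,1]  acc 0  |  →0  ↓0
  @1  [1,1]  acc 0  |  →0  ↓0
  @2  [1,1]  acc 96  |  →6  ↓96
OS [3×3] PE[1][1] across cycles:
  @0  [1,1]  acc 0  |  →0  ↓0
  @1  [1,1]  acc 0  |  →0  ↓0
  @2  [1,1]  acc 18  |  →2  ↓9
RS [3×3] PE[1][1] across cycles:
  @0  [1,1]  acc 0  |  →0  ↓0
  @1  [1,1]  acc 0  |  →0  ↓0
  @2  [1,1]  acc 25  |  →25  ↓3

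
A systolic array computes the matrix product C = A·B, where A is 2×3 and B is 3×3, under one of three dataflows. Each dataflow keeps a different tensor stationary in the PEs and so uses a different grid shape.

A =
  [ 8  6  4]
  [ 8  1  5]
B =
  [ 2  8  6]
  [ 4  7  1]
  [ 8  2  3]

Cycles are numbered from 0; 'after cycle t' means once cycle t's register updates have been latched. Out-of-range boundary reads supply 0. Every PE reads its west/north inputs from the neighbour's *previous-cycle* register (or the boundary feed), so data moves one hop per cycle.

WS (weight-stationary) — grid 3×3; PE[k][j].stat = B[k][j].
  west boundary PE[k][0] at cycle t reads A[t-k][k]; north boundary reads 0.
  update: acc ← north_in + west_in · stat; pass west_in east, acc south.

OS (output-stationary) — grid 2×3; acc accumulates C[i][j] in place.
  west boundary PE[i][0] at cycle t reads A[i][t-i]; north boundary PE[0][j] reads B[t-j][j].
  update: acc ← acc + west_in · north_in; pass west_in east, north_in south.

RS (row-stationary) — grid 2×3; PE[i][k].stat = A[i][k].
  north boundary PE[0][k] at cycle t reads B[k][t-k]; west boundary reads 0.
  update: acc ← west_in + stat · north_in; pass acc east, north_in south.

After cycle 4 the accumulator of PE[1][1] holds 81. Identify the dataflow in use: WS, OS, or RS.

Under WS (3×3), PE[1][1]:
  cycle 0: PE[1][1] → acc 0, east 0, south 0
  cycle 1: PE[1][1] → acc 0, east 0, south 0
  cycle 2: PE[1][1] → acc 106, east 6, south 106
  cycle 3: PE[1][1] → acc 71, east 1, south 71
  cycle 4: PE[1][1] → acc 0, east 0, south 0
Under OS (2×3), PE[1][1]:
  cycle 0: PE[1][1] → acc 0, east 0, south 0
  cycle 1: PE[1][1] → acc 0, east 0, south 0
  cycle 2: PE[1][1] → acc 64, east 8, south 8
  cycle 3: PE[1][1] → acc 71, east 1, south 7
  cycle 4: PE[1][1] → acc 81, east 5, south 2
Under RS (2×3), PE[1][1]:
  cycle 0: PE[1][1] → acc 0, east 0, south 0
  cycle 1: PE[1][1] → acc 0, east 0, south 0
  cycle 2: PE[1][1] → acc 20, east 20, south 4
  cycle 3: PE[1][1] → acc 71, east 71, south 7
  cycle 4: PE[1][1] → acc 49, east 49, south 1

dataflow = OS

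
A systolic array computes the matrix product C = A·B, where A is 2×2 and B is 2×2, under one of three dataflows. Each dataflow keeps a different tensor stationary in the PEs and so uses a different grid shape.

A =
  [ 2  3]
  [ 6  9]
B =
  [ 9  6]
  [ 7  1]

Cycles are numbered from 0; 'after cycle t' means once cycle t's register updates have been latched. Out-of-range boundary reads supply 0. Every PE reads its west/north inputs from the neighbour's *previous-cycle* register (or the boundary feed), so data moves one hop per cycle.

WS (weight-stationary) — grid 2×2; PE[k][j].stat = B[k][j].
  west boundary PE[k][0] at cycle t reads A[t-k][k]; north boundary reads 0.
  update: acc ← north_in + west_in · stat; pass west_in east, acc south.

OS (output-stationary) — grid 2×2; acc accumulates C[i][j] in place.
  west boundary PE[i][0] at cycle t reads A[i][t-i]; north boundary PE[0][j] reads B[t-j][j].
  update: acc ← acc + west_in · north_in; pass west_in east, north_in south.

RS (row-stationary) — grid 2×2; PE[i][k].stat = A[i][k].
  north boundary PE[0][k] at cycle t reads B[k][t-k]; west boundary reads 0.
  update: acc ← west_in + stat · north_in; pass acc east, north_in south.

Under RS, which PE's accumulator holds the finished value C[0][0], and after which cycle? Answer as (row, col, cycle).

Under RS, C[0][0] lands at PE[0][1]:
  @0  [0,1]  acc 0  |  →0  ↓0
  @1  [0,1]  acc 39  |  →39  ↓7

(row, col, cycle) = (0, 1, 1)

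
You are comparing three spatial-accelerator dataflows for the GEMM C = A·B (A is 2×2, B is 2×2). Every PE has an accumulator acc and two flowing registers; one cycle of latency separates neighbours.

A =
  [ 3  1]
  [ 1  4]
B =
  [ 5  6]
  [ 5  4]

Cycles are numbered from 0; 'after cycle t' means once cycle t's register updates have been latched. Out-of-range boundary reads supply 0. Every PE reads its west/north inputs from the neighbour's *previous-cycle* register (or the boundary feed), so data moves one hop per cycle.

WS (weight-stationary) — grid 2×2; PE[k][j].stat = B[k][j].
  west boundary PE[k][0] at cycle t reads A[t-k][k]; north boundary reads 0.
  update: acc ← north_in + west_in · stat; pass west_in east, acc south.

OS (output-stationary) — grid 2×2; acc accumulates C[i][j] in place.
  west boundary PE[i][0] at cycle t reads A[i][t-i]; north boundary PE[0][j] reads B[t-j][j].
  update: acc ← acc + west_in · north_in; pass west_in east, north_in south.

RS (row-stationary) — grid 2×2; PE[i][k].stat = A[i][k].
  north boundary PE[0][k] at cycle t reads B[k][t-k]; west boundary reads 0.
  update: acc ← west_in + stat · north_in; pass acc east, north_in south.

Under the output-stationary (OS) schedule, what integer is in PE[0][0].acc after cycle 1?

OS 2×2: PE[0][0] cycle-by-cycle (with neighbour feeds):
  after 0 — PE[0][0] acc=15, pass-E 3, pass-S 5
  after 1 — PE[0][0] acc=20, pass-E 1, pass-S 5

PE[0][0].acc = 20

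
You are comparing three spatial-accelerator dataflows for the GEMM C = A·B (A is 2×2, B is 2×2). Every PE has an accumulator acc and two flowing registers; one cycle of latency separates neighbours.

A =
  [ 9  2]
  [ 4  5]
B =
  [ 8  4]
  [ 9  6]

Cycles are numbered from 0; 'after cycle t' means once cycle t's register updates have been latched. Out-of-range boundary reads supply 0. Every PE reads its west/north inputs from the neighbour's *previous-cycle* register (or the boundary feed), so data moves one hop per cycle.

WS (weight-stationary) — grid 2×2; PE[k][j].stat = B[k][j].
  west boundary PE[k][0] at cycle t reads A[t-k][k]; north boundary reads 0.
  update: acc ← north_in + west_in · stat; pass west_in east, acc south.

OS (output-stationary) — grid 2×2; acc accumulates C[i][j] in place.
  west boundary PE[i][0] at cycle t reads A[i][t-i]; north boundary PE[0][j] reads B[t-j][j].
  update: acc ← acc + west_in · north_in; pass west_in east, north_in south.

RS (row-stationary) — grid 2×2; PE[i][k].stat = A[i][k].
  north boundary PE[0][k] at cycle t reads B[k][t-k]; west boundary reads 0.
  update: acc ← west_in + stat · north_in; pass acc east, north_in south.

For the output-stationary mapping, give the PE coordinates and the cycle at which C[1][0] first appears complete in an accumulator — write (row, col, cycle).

(row, col, cycle) = (1, 0, 2)

Under OS, C[1][0] lands at PE[1][0]:
  after 0 — PE[1][0] acc=0, pass-E 0, pass-S 0
  after 1 — PE[1][0] acc=32, pass-E 4, pass-S 8
  after 2 — PE[1][0] acc=77, pass-E 5, pass-S 9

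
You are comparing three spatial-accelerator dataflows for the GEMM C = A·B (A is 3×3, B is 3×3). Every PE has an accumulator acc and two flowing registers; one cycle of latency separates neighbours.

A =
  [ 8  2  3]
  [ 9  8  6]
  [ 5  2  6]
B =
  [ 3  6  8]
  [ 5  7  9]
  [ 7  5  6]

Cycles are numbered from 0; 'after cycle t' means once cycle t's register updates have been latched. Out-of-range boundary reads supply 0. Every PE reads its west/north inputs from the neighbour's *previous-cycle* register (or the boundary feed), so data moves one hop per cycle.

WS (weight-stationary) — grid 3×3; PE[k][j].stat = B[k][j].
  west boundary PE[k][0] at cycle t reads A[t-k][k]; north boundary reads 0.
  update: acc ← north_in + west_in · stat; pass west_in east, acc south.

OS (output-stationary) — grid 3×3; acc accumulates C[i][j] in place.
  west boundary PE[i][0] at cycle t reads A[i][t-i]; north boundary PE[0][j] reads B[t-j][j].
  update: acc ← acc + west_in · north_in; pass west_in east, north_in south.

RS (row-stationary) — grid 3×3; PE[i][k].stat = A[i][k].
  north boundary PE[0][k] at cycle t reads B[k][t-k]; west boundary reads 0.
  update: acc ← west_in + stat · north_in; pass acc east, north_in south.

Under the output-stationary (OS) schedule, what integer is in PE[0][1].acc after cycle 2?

Tracing OS — 3×3 array, target PE[0][1]:
  @0  [0,0]  acc 24  |  →8  ↓3
  @0  [0,1]  acc 0  |  →0  ↓0
  @1  [0,0]  acc 34  |  →2  ↓5
  @1  [0,1]  acc 48  |  →8  ↓6
  @2  [0,0]  acc 55  |  →3  ↓7
  @2  [0,1]  acc 62  |  →2  ↓7

PE[0][1].acc = 62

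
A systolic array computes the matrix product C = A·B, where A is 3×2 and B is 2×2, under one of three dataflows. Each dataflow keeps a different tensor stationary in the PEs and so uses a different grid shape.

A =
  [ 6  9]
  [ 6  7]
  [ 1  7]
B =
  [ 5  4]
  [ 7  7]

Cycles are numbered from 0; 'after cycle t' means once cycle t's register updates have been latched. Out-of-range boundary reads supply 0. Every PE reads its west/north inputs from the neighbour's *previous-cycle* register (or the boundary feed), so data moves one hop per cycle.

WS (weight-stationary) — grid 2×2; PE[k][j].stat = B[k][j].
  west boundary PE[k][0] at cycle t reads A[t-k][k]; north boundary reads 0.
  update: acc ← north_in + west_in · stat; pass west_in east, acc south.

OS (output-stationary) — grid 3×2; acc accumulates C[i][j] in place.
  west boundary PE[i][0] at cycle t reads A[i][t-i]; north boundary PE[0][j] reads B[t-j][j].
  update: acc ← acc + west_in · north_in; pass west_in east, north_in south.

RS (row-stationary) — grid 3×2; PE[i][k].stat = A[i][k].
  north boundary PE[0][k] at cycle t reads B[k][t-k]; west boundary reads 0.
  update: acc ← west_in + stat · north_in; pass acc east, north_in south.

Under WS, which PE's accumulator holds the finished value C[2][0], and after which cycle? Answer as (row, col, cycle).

WS — PE[1][0] is where C[2][0] collects:
  cycle 0: PE[1][0] → acc 0, east 0, south 0
  cycle 1: PE[1][0] → acc 93, east 9, south 93
  cycle 2: PE[1][0] → acc 79, east 7, south 79
  cycle 3: PE[1][0] → acc 54, east 7, south 54

(row, col, cycle) = (1, 0, 3)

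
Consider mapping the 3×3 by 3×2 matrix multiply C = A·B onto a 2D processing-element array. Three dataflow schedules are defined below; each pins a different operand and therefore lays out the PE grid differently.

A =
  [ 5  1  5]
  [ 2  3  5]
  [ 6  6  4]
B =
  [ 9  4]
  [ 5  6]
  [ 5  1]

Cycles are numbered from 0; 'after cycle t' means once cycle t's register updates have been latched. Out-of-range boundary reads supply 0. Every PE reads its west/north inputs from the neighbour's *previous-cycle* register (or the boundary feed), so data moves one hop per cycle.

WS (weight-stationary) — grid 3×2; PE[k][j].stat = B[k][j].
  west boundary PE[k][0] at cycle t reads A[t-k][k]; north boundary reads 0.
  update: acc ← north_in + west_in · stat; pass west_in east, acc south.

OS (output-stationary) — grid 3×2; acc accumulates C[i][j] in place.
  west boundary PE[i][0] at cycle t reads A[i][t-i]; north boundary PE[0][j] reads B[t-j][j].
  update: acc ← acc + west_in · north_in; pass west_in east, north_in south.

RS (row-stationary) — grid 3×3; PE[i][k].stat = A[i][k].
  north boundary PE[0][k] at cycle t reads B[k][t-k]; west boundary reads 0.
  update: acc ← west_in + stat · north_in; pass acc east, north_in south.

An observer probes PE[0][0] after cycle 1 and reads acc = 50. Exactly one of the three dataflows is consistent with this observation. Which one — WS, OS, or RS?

Under WS (3×2), PE[0][0]:
  c0 r0c0: 45 / 5 / 45
  c1 r0c0: 18 / 2 / 18
Under OS (3×2), PE[0][0]:
  c0 r0c0: 45 / 5 / 9
  c1 r0c0: 50 / 1 / 5
Under RS (3×3), PE[0][0]:
  c0 r0c0: 45 / 45 / 9
  c1 r0c0: 20 / 20 / 4

dataflow = OS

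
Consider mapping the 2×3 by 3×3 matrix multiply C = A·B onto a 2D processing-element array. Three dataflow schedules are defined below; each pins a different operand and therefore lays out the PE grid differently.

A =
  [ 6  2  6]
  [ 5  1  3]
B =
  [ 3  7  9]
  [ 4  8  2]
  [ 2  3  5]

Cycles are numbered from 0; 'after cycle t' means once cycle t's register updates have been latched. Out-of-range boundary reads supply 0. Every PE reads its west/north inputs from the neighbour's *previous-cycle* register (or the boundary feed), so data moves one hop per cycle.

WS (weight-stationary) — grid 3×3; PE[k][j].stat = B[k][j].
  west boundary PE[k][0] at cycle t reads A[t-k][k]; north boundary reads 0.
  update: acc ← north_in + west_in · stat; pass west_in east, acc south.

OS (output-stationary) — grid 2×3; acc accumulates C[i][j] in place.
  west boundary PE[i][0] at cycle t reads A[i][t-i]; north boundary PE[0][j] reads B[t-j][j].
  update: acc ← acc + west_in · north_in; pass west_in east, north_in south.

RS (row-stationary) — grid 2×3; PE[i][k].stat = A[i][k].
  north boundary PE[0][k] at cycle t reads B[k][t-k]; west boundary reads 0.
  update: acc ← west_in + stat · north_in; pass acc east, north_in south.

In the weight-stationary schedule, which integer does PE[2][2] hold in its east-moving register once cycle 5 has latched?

WS (3×3). Following PE[2][2] plus its west/north inputs:
  after 0 — PE[1][2] acc=0, pass-E 0, pass-S 0
  after 0 — PE[2][1] acc=0, pass-E 0, pass-S 0
  after 0 — PE[2][2] acc=0, pass-E 0, pass-S 0
  after 1 — PE[1][2] acc=0, pass-E 0, pass-S 0
  after 1 — PE[2][1] acc=0, pass-E 0, pass-S 0
  after 1 — PE[2][2] acc=0, pass-E 0, pass-S 0
  after 2 — PE[1][2] acc=0, pass-E 0, pass-S 0
  after 2 — PE[2][1] acc=0, pass-E 0, pass-S 0
  after 2 — PE[2][2] acc=0, pass-E 0, pass-S 0
  after 3 — PE[1][2] acc=58, pass-E 2, pass-S 58
  after 3 — PE[2][1] acc=76, pass-E 6, pass-S 76
  after 3 — PE[2][2] acc=0, pass-E 0, pass-S 0
  after 4 — PE[1][2] acc=47, pass-E 1, pass-S 47
  after 4 — PE[2][1] acc=52, pass-E 3, pass-S 52
  after 4 — PE[2][2] acc=88, pass-E 6, pass-S 88
  after 5 — PE[1][2] acc=0, pass-E 0, pass-S 0
  after 5 — PE[2][1] acc=0, pass-E 0, pass-S 0
  after 5 — PE[2][2] acc=62, pass-E 3, pass-S 62

register = 3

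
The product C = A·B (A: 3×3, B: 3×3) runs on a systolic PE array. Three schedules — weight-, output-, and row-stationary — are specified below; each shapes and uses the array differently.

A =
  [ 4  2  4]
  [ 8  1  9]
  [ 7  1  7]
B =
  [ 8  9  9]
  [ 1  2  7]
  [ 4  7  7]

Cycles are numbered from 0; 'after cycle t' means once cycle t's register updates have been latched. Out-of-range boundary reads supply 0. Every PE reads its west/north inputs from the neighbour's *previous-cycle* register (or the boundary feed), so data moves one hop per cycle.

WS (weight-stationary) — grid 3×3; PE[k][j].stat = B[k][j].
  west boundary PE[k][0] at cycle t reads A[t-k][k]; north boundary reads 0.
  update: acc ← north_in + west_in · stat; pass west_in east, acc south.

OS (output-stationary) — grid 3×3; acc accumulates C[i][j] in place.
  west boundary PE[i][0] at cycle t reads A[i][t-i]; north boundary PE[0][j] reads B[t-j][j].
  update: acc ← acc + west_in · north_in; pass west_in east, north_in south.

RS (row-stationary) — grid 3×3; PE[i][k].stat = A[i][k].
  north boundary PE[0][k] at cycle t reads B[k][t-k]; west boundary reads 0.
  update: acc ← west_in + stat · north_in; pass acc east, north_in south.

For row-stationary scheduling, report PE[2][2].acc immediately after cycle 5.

RS (3×3). Following PE[2][2] plus its west/north inputs:
  cycle 0: PE[1][2] → acc 0, east 0, south 0
  cycle 0: PE[2][1] → acc 0, east 0, south 0
  cycle 0: PE[2][2] → acc 0, east 0, south 0
  cycle 1: PE[1][2] → acc 0, east 0, south 0
  cycle 1: PE[2][1] → acc 0, east 0, south 0
  cycle 1: PE[2][2] → acc 0, east 0, south 0
  cycle 2: PE[1][2] → acc 0, east 0, south 0
  cycle 2: PE[2][1] → acc 0, east 0, south 0
  cycle 2: PE[2][2] → acc 0, east 0, south 0
  cycle 3: PE[1][2] → acc 101, east 101, south 4
  cycle 3: PE[2][1] → acc 57, east 57, south 1
  cycle 3: PE[2][2] → acc 0, east 0, south 0
  cycle 4: PE[1][2] → acc 137, east 137, south 7
  cycle 4: PE[2][1] → acc 65, east 65, south 2
  cycle 4: PE[2][2] → acc 85, east 85, south 4
  cycle 5: PE[1][2] → acc 142, east 142, south 7
  cycle 5: PE[2][1] → acc 70, east 70, south 7
  cycle 5: PE[2][2] → acc 114, east 114, south 7

PE[2][2].acc = 114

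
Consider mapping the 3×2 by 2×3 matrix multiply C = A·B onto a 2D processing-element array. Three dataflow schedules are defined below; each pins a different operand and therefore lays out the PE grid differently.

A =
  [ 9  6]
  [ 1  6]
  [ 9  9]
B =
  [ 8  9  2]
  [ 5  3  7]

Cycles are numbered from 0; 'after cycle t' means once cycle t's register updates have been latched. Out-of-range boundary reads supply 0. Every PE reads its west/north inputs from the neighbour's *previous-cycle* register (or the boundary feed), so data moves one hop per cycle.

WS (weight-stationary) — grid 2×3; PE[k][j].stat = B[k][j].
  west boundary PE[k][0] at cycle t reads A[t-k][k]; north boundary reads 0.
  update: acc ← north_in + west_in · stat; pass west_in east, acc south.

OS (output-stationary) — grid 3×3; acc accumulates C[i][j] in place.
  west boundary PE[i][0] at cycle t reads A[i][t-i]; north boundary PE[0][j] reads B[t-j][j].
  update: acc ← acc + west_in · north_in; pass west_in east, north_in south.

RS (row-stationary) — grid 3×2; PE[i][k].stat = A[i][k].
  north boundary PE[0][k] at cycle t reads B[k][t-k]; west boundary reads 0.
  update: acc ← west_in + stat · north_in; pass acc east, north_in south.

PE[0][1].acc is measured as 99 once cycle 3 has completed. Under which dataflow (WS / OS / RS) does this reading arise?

dataflow = OS

— WS: 2×3; PE[0][1] trace:
  cycle 0: PE[0][1] → acc 0, east 0, south 0
  cycle 1: PE[0][1] → acc 81, east 9, south 81
  cycle 2: PE[0][1] → acc 9, east 1, south 9
  cycle 3: PE[0][1] → acc 81, east 9, south 81
— OS: 3×3; PE[0][1] trace:
  cycle 0: PE[0][1] → acc 0, east 0, south 0
  cycle 1: PE[0][1] → acc 81, east 9, south 9
  cycle 2: PE[0][1] → acc 99, east 6, south 3
  cycle 3: PE[0][1] → acc 99, east 0, south 0
— RS: 3×2; PE[0][1] trace:
  cycle 0: PE[0][1] → acc 0, east 0, south 0
  cycle 1: PE[0][1] → acc 102, east 102, south 5
  cycle 2: PE[0][1] → acc 99, east 99, south 3
  cycle 3: PE[0][1] → acc 60, east 60, south 7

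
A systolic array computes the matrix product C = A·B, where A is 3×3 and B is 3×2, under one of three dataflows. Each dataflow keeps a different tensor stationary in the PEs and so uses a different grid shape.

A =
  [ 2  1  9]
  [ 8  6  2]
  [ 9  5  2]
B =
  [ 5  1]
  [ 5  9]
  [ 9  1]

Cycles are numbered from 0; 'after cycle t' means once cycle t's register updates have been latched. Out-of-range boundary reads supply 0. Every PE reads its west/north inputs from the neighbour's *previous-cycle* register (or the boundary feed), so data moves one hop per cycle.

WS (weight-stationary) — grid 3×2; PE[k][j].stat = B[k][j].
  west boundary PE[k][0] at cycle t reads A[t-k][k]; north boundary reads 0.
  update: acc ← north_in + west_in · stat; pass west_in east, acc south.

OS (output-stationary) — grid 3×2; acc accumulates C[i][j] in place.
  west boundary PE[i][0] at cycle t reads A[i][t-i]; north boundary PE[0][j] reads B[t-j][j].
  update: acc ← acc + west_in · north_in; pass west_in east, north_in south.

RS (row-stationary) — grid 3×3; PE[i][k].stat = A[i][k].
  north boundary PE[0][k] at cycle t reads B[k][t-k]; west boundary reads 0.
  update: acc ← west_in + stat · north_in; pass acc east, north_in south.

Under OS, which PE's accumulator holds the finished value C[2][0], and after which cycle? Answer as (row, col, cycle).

Under OS, C[2][0] lands at PE[2][0]:
  [0] (2,0) acc=0 (h:0 v:0)
  [1] (2,0) acc=0 (h:0 v:0)
  [2] (2,0) acc=45 (h:9 v:5)
  [3] (2,0) acc=70 (h:5 v:5)
  [4] (2,0) acc=88 (h:2 v:9)

(row, col, cycle) = (2, 0, 4)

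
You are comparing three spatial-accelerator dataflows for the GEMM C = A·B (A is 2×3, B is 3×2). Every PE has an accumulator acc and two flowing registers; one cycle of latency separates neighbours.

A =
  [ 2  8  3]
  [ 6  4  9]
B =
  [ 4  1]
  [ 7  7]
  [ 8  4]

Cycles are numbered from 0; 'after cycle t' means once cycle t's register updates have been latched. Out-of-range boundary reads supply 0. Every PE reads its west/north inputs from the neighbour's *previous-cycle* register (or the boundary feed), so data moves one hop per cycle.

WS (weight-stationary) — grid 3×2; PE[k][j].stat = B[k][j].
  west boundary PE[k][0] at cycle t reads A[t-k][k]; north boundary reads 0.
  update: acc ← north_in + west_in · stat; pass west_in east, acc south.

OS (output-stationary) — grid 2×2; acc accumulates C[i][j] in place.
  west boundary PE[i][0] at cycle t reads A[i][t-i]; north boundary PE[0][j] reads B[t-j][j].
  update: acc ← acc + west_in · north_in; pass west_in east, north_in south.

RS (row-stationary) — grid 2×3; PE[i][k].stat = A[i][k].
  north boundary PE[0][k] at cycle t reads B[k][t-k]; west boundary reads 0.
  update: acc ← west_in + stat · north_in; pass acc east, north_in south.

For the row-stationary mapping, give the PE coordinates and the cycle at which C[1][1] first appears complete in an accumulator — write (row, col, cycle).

RS: C[1][1] accumulates in PE[1][2]:
  step 0 · PE1,2: acc=0; fwd→0 fwd↓0
  step 1 · PE1,2: acc=0; fwd→0 fwd↓0
  step 2 · PE1,2: acc=0; fwd→0 fwd↓0
  step 3 · PE1,2: acc=124; fwd→124 fwd↓8
  step 4 · PE1,2: acc=70; fwd→70 fwd↓4

(row, col, cycle) = (1, 2, 4)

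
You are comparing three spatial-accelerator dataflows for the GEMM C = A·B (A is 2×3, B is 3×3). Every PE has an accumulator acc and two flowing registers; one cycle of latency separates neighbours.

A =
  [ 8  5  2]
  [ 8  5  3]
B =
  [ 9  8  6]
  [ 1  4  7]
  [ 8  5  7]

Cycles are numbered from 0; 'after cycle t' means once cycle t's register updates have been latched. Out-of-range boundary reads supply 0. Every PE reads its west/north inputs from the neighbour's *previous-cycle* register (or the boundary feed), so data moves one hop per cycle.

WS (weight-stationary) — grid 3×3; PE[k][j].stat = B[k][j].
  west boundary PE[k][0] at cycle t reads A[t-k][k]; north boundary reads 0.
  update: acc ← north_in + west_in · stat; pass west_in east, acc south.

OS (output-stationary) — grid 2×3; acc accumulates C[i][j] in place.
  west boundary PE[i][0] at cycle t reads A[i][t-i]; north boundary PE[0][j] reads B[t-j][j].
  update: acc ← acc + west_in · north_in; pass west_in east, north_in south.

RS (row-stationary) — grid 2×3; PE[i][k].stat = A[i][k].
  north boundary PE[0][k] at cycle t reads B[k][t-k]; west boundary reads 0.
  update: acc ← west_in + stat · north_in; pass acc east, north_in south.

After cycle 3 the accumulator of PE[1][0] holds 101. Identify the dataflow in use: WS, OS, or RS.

dataflow = OS

WS [3×3] PE[1][0] across cycles:
  cycle 0: PE[1][0] → acc 0, east 0, south 0
  cycle 1: PE[1][0] → acc 77, east 5, south 77
  cycle 2: PE[1][0] → acc 77, east 5, south 77
  cycle 3: PE[1][0] → acc 0, east 0, south 0
OS [2×3] PE[1][0] across cycles:
  cycle 0: PE[1][0] → acc 0, east 0, south 0
  cycle 1: PE[1][0] → acc 72, east 8, south 9
  cycle 2: PE[1][0] → acc 77, east 5, south 1
  cycle 3: PE[1][0] → acc 101, east 3, south 8
RS [2×3] PE[1][0] across cycles:
  cycle 0: PE[1][0] → acc 0, east 0, south 0
  cycle 1: PE[1][0] → acc 72, east 72, south 9
  cycle 2: PE[1][0] → acc 64, east 64, south 8
  cycle 3: PE[1][0] → acc 48, east 48, south 6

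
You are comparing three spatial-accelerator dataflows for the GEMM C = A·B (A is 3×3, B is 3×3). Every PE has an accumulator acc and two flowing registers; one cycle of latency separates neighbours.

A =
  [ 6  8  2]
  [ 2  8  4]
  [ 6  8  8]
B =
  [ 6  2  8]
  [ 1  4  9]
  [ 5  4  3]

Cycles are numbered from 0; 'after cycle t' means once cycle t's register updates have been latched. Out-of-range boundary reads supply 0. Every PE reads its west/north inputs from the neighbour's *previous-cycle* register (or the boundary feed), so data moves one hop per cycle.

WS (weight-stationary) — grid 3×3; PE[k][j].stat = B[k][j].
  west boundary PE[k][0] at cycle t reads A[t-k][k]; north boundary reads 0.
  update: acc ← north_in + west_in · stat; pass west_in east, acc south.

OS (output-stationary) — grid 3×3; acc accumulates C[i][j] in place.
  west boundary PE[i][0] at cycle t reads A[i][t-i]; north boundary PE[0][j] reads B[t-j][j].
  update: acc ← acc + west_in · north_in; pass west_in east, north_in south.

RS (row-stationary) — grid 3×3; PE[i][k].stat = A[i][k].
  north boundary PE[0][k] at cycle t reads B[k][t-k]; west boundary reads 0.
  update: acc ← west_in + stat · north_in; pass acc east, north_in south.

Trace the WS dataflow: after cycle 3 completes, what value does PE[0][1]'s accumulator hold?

PE[0][1].acc = 12

WS 3×3: PE[0][1] cycle-by-cycle (with neighbour feeds):
  cycle 0: PE[0][0] → acc 36, east 6, south 36
  cycle 0: PE[0][1] → acc 0, east 0, south 0
  cycle 1: PE[0][0] → acc 12, east 2, south 12
  cycle 1: PE[0][1] → acc 12, east 6, south 12
  cycle 2: PE[0][0] → acc 36, east 6, south 36
  cycle 2: PE[0][1] → acc 4, east 2, south 4
  cycle 3: PE[0][0] → acc 0, east 0, south 0
  cycle 3: PE[0][1] → acc 12, east 6, south 12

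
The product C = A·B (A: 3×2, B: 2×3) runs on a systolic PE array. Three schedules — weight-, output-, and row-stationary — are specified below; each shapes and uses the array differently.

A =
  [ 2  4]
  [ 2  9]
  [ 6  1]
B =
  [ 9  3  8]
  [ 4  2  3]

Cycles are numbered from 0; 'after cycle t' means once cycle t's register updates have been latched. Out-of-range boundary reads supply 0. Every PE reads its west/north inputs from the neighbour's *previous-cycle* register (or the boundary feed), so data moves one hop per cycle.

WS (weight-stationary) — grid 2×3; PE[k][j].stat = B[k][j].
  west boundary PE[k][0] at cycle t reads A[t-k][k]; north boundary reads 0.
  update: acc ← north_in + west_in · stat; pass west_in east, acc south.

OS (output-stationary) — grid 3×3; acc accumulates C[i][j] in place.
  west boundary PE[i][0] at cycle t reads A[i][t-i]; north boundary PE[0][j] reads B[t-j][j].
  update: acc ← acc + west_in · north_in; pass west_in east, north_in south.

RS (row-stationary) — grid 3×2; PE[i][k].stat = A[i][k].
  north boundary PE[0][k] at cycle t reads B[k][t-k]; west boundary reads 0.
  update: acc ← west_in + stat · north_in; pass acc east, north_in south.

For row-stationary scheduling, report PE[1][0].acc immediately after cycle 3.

PE[1][0].acc = 16

RS on a 3×2 grid — tracing PE[1][0] and its feeders:
  @0  [0,0]  acc 18  |  →18  ↓9
  @0  [1,0]  acc 0  |  →0  ↓0
  @1  [0,0]  acc 6  |  →6  ↓3
  @1  [1,0]  acc 18  |  →18  ↓9
  @2  [0,0]  acc 16  |  →16  ↓8
  @2  [1,0]  acc 6  |  →6  ↓3
  @3  [0,0]  acc 0  |  →0  ↓0
  @3  [1,0]  acc 16  |  →16  ↓8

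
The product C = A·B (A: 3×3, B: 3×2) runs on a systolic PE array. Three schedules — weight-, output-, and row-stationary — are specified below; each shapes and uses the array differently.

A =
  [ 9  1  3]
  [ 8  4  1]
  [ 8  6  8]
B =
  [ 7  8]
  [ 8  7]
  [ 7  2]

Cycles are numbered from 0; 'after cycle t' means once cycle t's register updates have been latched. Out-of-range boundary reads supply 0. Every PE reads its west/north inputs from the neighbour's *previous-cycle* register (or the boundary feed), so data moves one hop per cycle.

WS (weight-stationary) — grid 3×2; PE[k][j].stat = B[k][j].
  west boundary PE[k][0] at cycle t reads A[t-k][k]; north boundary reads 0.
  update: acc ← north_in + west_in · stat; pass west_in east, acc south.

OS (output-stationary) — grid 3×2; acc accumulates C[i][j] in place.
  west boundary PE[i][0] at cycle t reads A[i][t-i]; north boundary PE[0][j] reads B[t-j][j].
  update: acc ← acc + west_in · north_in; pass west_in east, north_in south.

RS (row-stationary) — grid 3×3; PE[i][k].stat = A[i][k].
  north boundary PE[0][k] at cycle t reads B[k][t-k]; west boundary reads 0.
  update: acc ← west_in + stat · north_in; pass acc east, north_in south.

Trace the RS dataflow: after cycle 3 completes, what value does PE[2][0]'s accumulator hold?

Tracing RS — 3×3 array, target PE[2][0]:
  t=0 PE[1][0]: acc=0 h=0 v=0
  t=0 PE[2][0]: acc=0 h=0 v=0
  t=1 PE[1][0]: acc=56 h=56 v=7
  t=1 PE[2][0]: acc=0 h=0 v=0
  t=2 PE[1][0]: acc=64 h=64 v=8
  t=2 PE[2][0]: acc=56 h=56 v=7
  t=3 PE[1][0]: acc=0 h=0 v=0
  t=3 PE[2][0]: acc=64 h=64 v=8

PE[2][0].acc = 64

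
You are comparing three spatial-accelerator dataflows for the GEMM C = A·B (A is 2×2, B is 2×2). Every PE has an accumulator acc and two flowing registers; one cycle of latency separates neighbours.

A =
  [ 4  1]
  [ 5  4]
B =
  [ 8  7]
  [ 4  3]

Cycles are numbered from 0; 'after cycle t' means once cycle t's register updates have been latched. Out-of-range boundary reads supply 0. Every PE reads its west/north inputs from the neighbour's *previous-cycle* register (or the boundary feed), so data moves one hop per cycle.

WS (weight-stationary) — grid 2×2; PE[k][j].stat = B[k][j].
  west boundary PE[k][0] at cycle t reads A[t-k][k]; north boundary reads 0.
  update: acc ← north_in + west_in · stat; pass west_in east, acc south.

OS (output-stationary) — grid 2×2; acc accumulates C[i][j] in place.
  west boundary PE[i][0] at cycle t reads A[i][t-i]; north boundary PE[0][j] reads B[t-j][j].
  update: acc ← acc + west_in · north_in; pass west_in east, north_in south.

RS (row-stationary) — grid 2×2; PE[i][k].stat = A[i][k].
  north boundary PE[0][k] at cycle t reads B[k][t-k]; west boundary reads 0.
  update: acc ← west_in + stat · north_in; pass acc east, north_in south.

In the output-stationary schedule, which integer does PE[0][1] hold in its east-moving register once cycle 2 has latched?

OS 2×2: PE[0][1] cycle-by-cycle (with neighbour feeds):
  t=0 PE[0][0]: acc=32 h=4 v=8
  t=0 PE[0][1]: acc=0 h=0 v=0
  t=1 PE[0][0]: acc=36 h=1 v=4
  t=1 PE[0][1]: acc=28 h=4 v=7
  t=2 PE[0][0]: acc=36 h=0 v=0
  t=2 PE[0][1]: acc=31 h=1 v=3

register = 1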